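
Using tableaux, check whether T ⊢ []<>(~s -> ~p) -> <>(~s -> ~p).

Tableau for the negation ~([]<>(~s -> ~p) -> <>(~s -> ~p)):
1. ~([]<>(~s -> ~p) -> <>(~s -> ~p)), 0
2. []<>(~s -> ~p), 0
3. ~<>(~s -> ~p), 0
4. <>(~s -> ~p), 0
5. ~(~s -> ~p), 0
6. ~s, 0
7. p, 0
8. ~s -> ~p, 1
9. <>(~s -> ~p), 1
10. ~(~s -> ~p), 1
11. ~s, 1
12. p, 1
13. ~p, 1
Accessibility: 0R0, 0R1, 1R1
Branch closes: p and ~p both at 1.
All branches of the negation close; one closing branch shown above.

Valid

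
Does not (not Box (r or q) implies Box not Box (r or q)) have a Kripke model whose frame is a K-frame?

Satisfiable

1. not (not Box (r or q) implies Box not Box (r or q)), u
2. not Box (r or q), u   [neg-implies-rule on 1]
3. not Box not Box (r or q), u   [neg-implies-rule on 1]
4. not (r or q), v   [neg-Box-rule on 2: fresh world v, uRv]
5. not r, v   [neg-or-rule on 4]
6. not q, v   [neg-or-rule on 4]
7. Box (r or q), w   [neg-Box-rule on 3: fresh world w, uRw]
Accessibility: uRv, uRw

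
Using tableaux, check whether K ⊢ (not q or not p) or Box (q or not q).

Valid in K

Tableau for the negation not ((not q or not p) or Box (q or not q)):
1. not ((not q or not p) or Box (q or not q)), u
2. not (not q or not p), u   [neg-or-rule on 1]
3. not Box (q or not q), u   [neg-or-rule on 1]
4. q, u   [neg-or-rule on 2]
5. p, u   [neg-or-rule on 2]
6. not (q or not q), v   [neg-Box-rule on 3: fresh world v, uRv]
7. not q, v   [neg-or-rule on 6]
8. q, v   [neg-or-rule on 6]
Accessibility: uRv
Branch closes: q and not q both at v.
All branches of the negation close; one closing branch shown above.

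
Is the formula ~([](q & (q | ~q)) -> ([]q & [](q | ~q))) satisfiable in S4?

1. ~([](q & (q | ~q)) -> ([]q & [](q | ~q))), 0
2. [](q & (q | ~q)), 0   [~->-rule on 1]
3. ~([]q & [](q | ~q)), 0   [~->-rule on 1]
4. q & (q | ~q), 0   [[]-rule on 2 via 0R0]
5. q, 0   [&-rule on 4]
6. q | ~q, 0   [&-rule on 4]
7. ~[]q, 0   [~&-rule on 3 (branches; this branch)]
8. ~q, 1   [~[]-rule on 7: fresh world 1, 0R1]
9. q & (q | ~q), 1   [[]-rule on 2 via 0R1]
10. q, 1   [&-rule on 9]
11. q | ~q, 1   [&-rule on 9]
Accessibility: 0R0, 0R1, 1R1
Branch closes: q and ~q both at 1.
(One branch shown.) All branches close.

Unsatisfiable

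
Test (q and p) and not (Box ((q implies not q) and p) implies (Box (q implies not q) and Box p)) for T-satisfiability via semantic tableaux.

Unsatisfiable

1. (q and p) and not (Box ((q implies not q) and p) implies (Box (q implies not q) and Box p)), w0
2. q and p, w0
3. not (Box ((q implies not q) and p) implies (Box (q implies not q) and Box p)), w0
4. q, w0
5. p, w0
6. Box ((q implies not q) and p), w0
7. not (Box (q implies not q) and Box p), w0
8. (q implies not q) and p, w0
9. q implies not q, w0
10. not Box p, w0
11. not q, w0
Accessibility: w0Rw0
Branch closes: q and not q both at w0.
All branches of the tableau close; one closing branch shown above.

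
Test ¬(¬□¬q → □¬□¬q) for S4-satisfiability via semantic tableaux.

Satisfiable

1. ¬(¬□¬q → □¬□¬q), 0
2. ¬□¬q, 0
3. ¬□¬□¬q, 0
4. q, 1
5. □¬q, 2
6. ¬q, 2
Accessibility: 0R0, 0R1, 0R2, 1R1, 2R2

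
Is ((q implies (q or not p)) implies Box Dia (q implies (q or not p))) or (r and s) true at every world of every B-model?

Valid in B

Tableau for the negation not (((q implies (q or not p)) implies Box Dia (q implies (q or not p))) or (r and s)):
1. not (((q implies (q or not p)) implies Box Dia (q implies (q or not p))) or (r and s)), 0
2. not ((q implies (q or not p)) implies Box Dia (q implies (q or not p))), 0
3. not (r and s), 0
4. q implies (q or not p), 0
5. not Box Dia (q implies (q or not p)), 0
6. not s, 0
7. q or not p, 0
8. not p, 0
9. not Dia (q implies (q or not p)), 1
10. not (q implies (q or not p)), 0
11. q, 0
12. not (q or not p), 0
13. not q, 0
14. p, 0
Accessibility: 0R0, 0R1, 1R0, 1R1
Branch closes: q and not q both at 0.
Every branch of the negation's tableau closes; the branch above is one of them.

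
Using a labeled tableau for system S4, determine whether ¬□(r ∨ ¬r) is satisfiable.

Unsatisfiable

1. ¬□(r ∨ ¬r), w0
2. ¬(r ∨ ¬r), w1   [¬□-rule on 1: fresh world w1, w0Rw1]
3. ¬r, w1   [¬∨-rule on 2]
4. r, w1   [¬∨-rule on 2]
Accessibility: w0Rw0, w0Rw1, w1Rw1
Branch closes: r and ¬r both at w1.
Every branch closes; the branch above is one of them.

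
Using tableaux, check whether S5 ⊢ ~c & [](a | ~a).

Not valid

Tableau for the negation ~(~c & [](a | ~a)):
1. ~(~c & [](a | ~a)), 0
2. c, 0
Accessibility: 0R0
The negation has an open branch (countermodel exists).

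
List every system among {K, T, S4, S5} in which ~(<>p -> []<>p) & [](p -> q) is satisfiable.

S4-tableau for the formula:
1. ~(<>p -> []<>p) & [](p -> q), w0
2. ~(<>p -> []<>p), w0
3. [](p -> q), w0
4. <>p, w0
5. ~[]<>p, w0
6. p -> q, w0
7. q, w0
8. p, w1
9. p -> q, w1
10. q, w1
11. ~<>p, w2
12. p -> q, w2
13. ~p, w2
14. q, w2
Accessibility: w0Rw0, w0Rw1, w0Rw2, w1Rw1, w2Rw2
Complete open branch: satisfiable in S4, hence also in K, T (this S4-model is also a K-model and a T-model).
S5-tableau for the formula:
1. ~(<>p -> []<>p) & [](p -> q), w0
2. ~(<>p -> []<>p), w0
3. [](p -> q), w0
4. <>p, w0
5. ~[]<>p, w0
6. p -> q, w0
7. q, w0
8. p, w1
9. p -> q, w1
10. q, w1
11. ~<>p, w2
12. p -> q, w2
13. ~p, w0
14. ~p, w1
Accessibility: w0Rw0, w0Rw1, w0Rw2, w1Rw0, w1Rw1, w1Rw2, w2Rw0, w2Rw1, w2Rw2
Branch closes: p and ~p both at w1.
Every branch closes (one shown): unsatisfiable in S5.

K, T, S4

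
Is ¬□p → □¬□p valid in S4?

No, not valid

Tableau for the negation ¬(¬□p → □¬□p):
1. ¬(¬□p → □¬□p), 0
2. ¬□p, 0
3. ¬□¬□p, 0
4. ¬p, 1
5. □p, 2
6. p, 2
Accessibility: 0R0, 0R1, 0R2, 1R1, 2R2
The negation has an open branch (countermodel exists).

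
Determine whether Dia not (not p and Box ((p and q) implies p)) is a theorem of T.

No, not valid

Tableau for the negation not Dia not (not p and Box ((p and q) implies p)):
1. not Dia not (not p and Box ((p and q) implies p)), u
2. not p and Box ((p and q) implies p), u
3. not p, u
4. Box ((p and q) implies p), u
5. (p and q) implies p, u
6. not (p and q), u
7. not q, u
Accessibility: uRu
The negation has an open branch (countermodel exists).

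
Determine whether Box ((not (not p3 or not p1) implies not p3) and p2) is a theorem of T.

Not valid

Tableau for the negation not Box ((not (not p3 or not p1) implies not p3) and p2):
1. not Box ((not (not p3 or not p1) implies not p3) and p2), 0
2. not ((not (not p3 or not p1) implies not p3) and p2), 1
3. not p2, 1
Accessibility: 0R0, 0R1, 1R1
The negation has an open branch (countermodel exists).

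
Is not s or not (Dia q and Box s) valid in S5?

Invalid (countermodel exists)

Tableau for the negation not (not s or not (Dia q and Box s)):
1. not (not s or not (Dia q and Box s)), u
2. s, u
3. Dia q and Box s, u
4. Dia q, u
5. Box s, u
6. q, v
7. s, v
Accessibility: uRu, uRv, vRu, vRv
The negation has an open branch (countermodel exists).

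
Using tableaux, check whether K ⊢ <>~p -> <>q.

Not valid

Tableau for the negation ~(<>~p -> <>q):
1. ~(<>~p -> <>q), u
2. <>~p, u
3. ~<>q, u
4. ~p, v
5. ~q, v
Accessibility: uRv
The negation has an open branch (countermodel exists).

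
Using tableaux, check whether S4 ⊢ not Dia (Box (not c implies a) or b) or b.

Tableau for the negation not (not Dia (Box (not c implies a) or b) or b):
1. not (not Dia (Box (not c implies a) or b) or b), 0
2. Dia (Box (not c implies a) or b), 0
3. not b, 0
4. Box (not c implies a) or b, 1
5. b, 1
Accessibility: 0R0, 0R1, 1R1
The negation has an open branch (countermodel exists).

Not valid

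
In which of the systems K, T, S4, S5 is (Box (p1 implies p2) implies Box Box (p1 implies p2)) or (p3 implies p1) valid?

S4, S5

S4-tableau for the negation not ((Box (p1 implies p2) implies Box Box (p1 implies p2)) or (p3 implies p1)):
1. not ((Box (p1 implies p2) implies Box Box (p1 implies p2)) or (p3 implies p1)), 0
2. not (Box (p1 implies p2) implies Box Box (p1 implies p2)), 0   [neg-or-rule on 1]
3. not (p3 implies p1), 0   [neg-or-rule on 1]
4. Box (p1 implies p2), 0   [neg-implies-rule on 2]
5. not Box Box (p1 implies p2), 0   [neg-implies-rule on 2]
6. p3, 0   [neg-implies-rule on 3]
7. not p1, 0   [neg-implies-rule on 3]
8. p1 implies p2, 0   [Box-rule on 4 via 0R0]
9. p2, 0   [implies-rule on 8 (branches; this branch)]
10. not Box (p1 implies p2), 1   [neg-Box-rule on 5: fresh world 1, 0R1]
11. p1 implies p2, 1   [Box-rule on 4 via 0R1]
12. p2, 1   [implies-rule on 11 (branches; this branch)]
13. not (p1 implies p2), 2   [neg-Box-rule on 10: fresh world 2, 1R2]
14. p1, 2   [neg-implies-rule on 13]
15. not p2, 2   [neg-implies-rule on 13]
16. p1 implies p2, 2   [Box-rule on 4 via 0R2]
17. p2, 2   [implies-rule on 16 (branches; this branch)]
Accessibility: 0R0, 0R1, 0R2, 1R1, 1R2, 2R2
Branch closes: p2 and not p2 both at 2.
Every branch closes (one shown): valid in S4, hence also in S5 (every theorem of S4 is a theorem of S5).
T-tableau for the negation not ((Box (p1 implies p2) implies Box Box (p1 implies p2)) or (p3 implies p1)):
1. not ((Box (p1 implies p2) implies Box Box (p1 implies p2)) or (p3 implies p1)), 0
2. not (Box (p1 implies p2) implies Box Box (p1 implies p2)), 0   [neg-or-rule on 1]
3. not (p3 implies p1), 0   [neg-or-rule on 1]
4. Box (p1 implies p2), 0   [neg-implies-rule on 2]
5. not Box Box (p1 implies p2), 0   [neg-implies-rule on 2]
6. p3, 0   [neg-implies-rule on 3]
7. not p1, 0   [neg-implies-rule on 3]
8. p1 implies p2, 0   [Box-rule on 4 via 0R0]
9. p2, 0   [implies-rule on 8 (branches; this branch)]
10. not Box (p1 implies p2), 1   [neg-Box-rule on 5: fresh world 1, 0R1]
11. p1 implies p2, 1   [Box-rule on 4 via 0R1]
12. p2, 1   [implies-rule on 11 (branches; this branch)]
13. not (p1 implies p2), 2   [neg-Box-rule on 10: fresh world 2, 1R2]
14. p1, 2   [neg-implies-rule on 13]
15. not p2, 2   [neg-implies-rule on 13]
Accessibility: 0R0, 0R1, 1R1, 1R2, 2R2
Complete open branch: countermodel on a T-frame, so not valid in T, nor in K (the same frame is also a K-frame).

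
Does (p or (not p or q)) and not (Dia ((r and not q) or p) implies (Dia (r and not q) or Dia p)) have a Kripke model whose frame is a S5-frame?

Unsatisfiable (every branch closes)

1. (p or (not p or q)) and not (Dia ((r and not q) or p) implies (Dia (r and not q) or Dia p)), 0
2. p or (not p or q), 0
3. not (Dia ((r and not q) or p) implies (Dia (r and not q) or Dia p)), 0
4. Dia ((r and not q) or p), 0
5. not (Dia (r and not q) or Dia p), 0
6. not Dia (r and not q), 0
7. not Dia p, 0
8. not (r and not q), 0
9. not p, 0
10. not p or q, 0
11. q, 0
12. (r and not q) or p, 1
13. not (r and not q), 1
14. not p, 1
15. r and not q, 1
16. r, 1
17. not q, 1
18. q, 1
Accessibility: 0R0, 0R1, 1R0, 1R1
Branch closes: q and not q both at 1.
(One branch shown.) All branches close.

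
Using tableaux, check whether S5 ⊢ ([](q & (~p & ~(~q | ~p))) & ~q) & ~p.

No, not valid

Tableau for the negation ~(([](q & (~p & ~(~q | ~p))) & ~q) & ~p):
1. ~(([](q & (~p & ~(~q | ~p))) & ~q) & ~p), w0
2. p, w0
Accessibility: w0Rw0
The negation has an open branch (countermodel exists).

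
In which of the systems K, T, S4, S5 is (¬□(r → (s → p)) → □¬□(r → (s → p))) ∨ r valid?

S5

S5-tableau for the negation ¬((¬□(r → (s → p)) → □¬□(r → (s → p))) ∨ r):
1. ¬((¬□(r → (s → p)) → □¬□(r → (s → p))) ∨ r), 0
2. ¬(¬□(r → (s → p)) → □¬□(r → (s → p))), 0
3. ¬r, 0
4. ¬□(r → (s → p)), 0
5. ¬□¬□(r → (s → p)), 0
6. ¬(r → (s → p)), 1
7. r, 1
8. ¬(s → p), 1
9. s, 1
10. ¬p, 1
11. □(r → (s → p)), 2
12. r → (s → p), 0
13. r → (s → p), 1
14. r → (s → p), 2
15. s → p, 0
16. s → p, 1
17. s → p, 2
18. p, 0
19. p, 1
Accessibility: 0R0, 0R1, 0R2, 1R0, 1R1, 1R2, 2R0, 2R1, 2R2
Branch closes: p and ¬p both at 1.
Every branch closes (one shown): valid in S5.
S4-tableau for the negation ¬((¬□(r → (s → p)) → □¬□(r → (s → p))) ∨ r):
1. ¬((¬□(r → (s → p)) → □¬□(r → (s → p))) ∨ r), 0
2. ¬(¬□(r → (s → p)) → □¬□(r → (s → p))), 0
3. ¬r, 0
4. ¬□(r → (s → p)), 0
5. ¬□¬□(r → (s → p)), 0
6. ¬(r → (s → p)), 1
7. r, 1
8. ¬(s → p), 1
9. s, 1
10. ¬p, 1
11. □(r → (s → p)), 2
12. r → (s → p), 2
13. s → p, 2
14. p, 2
Accessibility: 0R0, 0R1, 0R2, 1R1, 2R2
Complete open branch: countermodel on an S4-frame, so not valid in S4, nor in K, T (the same frame is also a K-frame and a T-frame).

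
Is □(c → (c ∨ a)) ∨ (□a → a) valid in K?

Valid in K

Tableau for the negation ¬(□(c → (c ∨ a)) ∨ (□a → a)):
1. ¬(□(c → (c ∨ a)) ∨ (□a → a)), w0
2. ¬□(c → (c ∨ a)), w0
3. ¬(□a → a), w0
4. □a, w0
5. ¬a, w0
6. ¬(c → (c ∨ a)), w1
7. c, w1
8. ¬(c ∨ a), w1
9. ¬c, w1
10. ¬a, w1
Accessibility: w0Rw1
Branch closes: c and ¬c both at w1.
Every branch of the negation's tableau closes; the branch above is one of them.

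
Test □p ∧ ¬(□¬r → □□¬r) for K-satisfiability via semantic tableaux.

Yes, satisfiable

1. □p ∧ ¬(□¬r → □□¬r), 0
2. □p, 0   [∧-rule on 1]
3. ¬(□¬r → □□¬r), 0   [∧-rule on 1]
4. □¬r, 0   [¬→-rule on 3]
5. ¬□□¬r, 0   [¬→-rule on 3]
6. ¬□¬r, 1   [¬□-rule on 5: fresh world 1, 0R1]
7. p, 1   [□-rule on 2 via 0R1]
8. ¬r, 1   [□-rule on 4 via 0R1]
9. r, 2   [¬□-rule on 6: fresh world 2, 1R2]
Accessibility: 0R1, 1R2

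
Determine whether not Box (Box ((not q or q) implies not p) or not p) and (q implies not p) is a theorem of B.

Not valid

Tableau for the negation not (not Box (Box ((not q or q) implies not p) or not p) and (q implies not p)):
1. not (not Box (Box ((not q or q) implies not p) or not p) and (q implies not p)), 0
2. not (q implies not p), 0
3. q, 0
4. p, 0
Accessibility: 0R0
The negation has an open branch (countermodel exists).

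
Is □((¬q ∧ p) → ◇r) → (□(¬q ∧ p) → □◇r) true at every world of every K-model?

Tableau for the negation ¬(□((¬q ∧ p) → ◇r) → (□(¬q ∧ p) → □◇r)):
1. ¬(□((¬q ∧ p) → ◇r) → (□(¬q ∧ p) → □◇r)), w0
2. □((¬q ∧ p) → ◇r), w0   [¬→-rule on 1]
3. ¬(□(¬q ∧ p) → □◇r), w0   [¬→-rule on 1]
4. □(¬q ∧ p), w0   [¬→-rule on 3]
5. ¬□◇r, w0   [¬→-rule on 3]
6. ¬◇r, w1   [¬□-rule on 5: fresh world w1, w0Rw1]
7. (¬q ∧ p) → ◇r, w1   [□-rule on 2 via w0Rw1]
8. ¬q ∧ p, w1   [□-rule on 4 via w0Rw1]
9. ¬q, w1   [∧-rule on 8]
10. p, w1   [∧-rule on 8]
11. ◇r, w1   [→-rule on 7 (branches; this branch)]
12. r, w2   [◇-rule on 11: fresh world w2, w1Rw2]
13. ¬r, w2   [¬◇-rule on 6 via w1Rw2]
Accessibility: w0Rw1, w1Rw2
Branch closes: r and ¬r both at w2.
Every branch of the negation's tableau closes; the branch above is one of them.

Valid in K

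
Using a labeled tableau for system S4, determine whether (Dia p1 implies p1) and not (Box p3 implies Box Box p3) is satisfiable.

1. (Dia p1 implies p1) and not (Box p3 implies Box Box p3), w0
2. Dia p1 implies p1, w0
3. not (Box p3 implies Box Box p3), w0
4. Box p3, w0
5. not Box Box p3, w0
6. p3, w0
7. not Dia p1, w0
8. not p1, w0
9. not Box p3, w1
10. p3, w1
11. not p1, w1
12. not p3, w2
13. p3, w2
Accessibility: w0Rw0, w0Rw1, w0Rw2, w1Rw1, w1Rw2, w2Rw2
Branch closes: p3 and not p3 both at w2.
Every branch closes; the branch above is one of them.

No, unsatisfiable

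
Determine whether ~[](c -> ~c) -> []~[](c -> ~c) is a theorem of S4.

Not valid

Tableau for the negation ~(~[](c -> ~c) -> []~[](c -> ~c)):
1. ~(~[](c -> ~c) -> []~[](c -> ~c)), w0
2. ~[](c -> ~c), w0
3. ~[]~[](c -> ~c), w0
4. ~(c -> ~c), w1
5. c, w1
6. [](c -> ~c), w2
7. c -> ~c, w2
8. ~c, w2
Accessibility: w0Rw0, w0Rw1, w0Rw2, w1Rw1, w2Rw2
The negation has an open branch (countermodel exists).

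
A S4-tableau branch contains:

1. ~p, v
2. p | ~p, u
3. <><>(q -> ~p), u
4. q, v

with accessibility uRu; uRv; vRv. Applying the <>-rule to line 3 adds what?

a fresh world w with uRw, and <>(q -> ~p) at w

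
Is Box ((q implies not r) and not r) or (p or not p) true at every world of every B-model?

Valid

Tableau for the negation not (Box ((q implies not r) and not r) or (p or not p)):
1. not (Box ((q implies not r) and not r) or (p or not p)), w0
2. not Box ((q implies not r) and not r), w0
3. not (p or not p), w0
4. not p, w0
5. p, w0
Accessibility: w0Rw0
Branch closes: p and not p both at w0.
Every branch of the negation's tableau closes; the branch above is one of them.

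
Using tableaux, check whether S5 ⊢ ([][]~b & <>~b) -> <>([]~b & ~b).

Tableau for the negation ~(([][]~b & <>~b) -> <>([]~b & ~b)):
1. ~(([][]~b & <>~b) -> <>([]~b & ~b)), w0
2. [][]~b & <>~b, w0
3. ~<>([]~b & ~b), w0
4. [][]~b, w0
5. <>~b, w0
6. ~([]~b & ~b), w0
7. []~b, w0
8. ~b, w0
9. ~[]~b, w0
10. ~b, w1
11. ~([]~b & ~b), w1
12. []~b, w1
13. ~[]~b, w1
14. b, w2
15. ~([]~b & ~b), w2
16. []~b, w2
17. ~b, w2
Accessibility: w0Rw0, w0Rw1, w0Rw2, w1Rw0, w1Rw1, w1Rw2, w2Rw0, w2Rw1, w2Rw2
Branch closes: b and ~b both at w2.
Every branch of the negation's tableau closes; the branch above is one of them.

Yes, valid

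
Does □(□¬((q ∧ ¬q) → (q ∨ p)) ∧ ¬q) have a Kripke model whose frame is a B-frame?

1. □(□¬((q ∧ ¬q) → (q ∨ p)) ∧ ¬q), w0
2. □¬((q ∧ ¬q) → (q ∨ p)) ∧ ¬q, w0
3. □¬((q ∧ ¬q) → (q ∨ p)), w0
4. ¬q, w0
5. ¬((q ∧ ¬q) → (q ∨ p)), w0
6. q ∧ ¬q, w0
7. ¬(q ∨ p), w0
8. q, w0
Accessibility: w0Rw0
Branch closes: q and ¬q both at w0.
(One branch shown.) All branches close.

Unsatisfiable (every branch closes)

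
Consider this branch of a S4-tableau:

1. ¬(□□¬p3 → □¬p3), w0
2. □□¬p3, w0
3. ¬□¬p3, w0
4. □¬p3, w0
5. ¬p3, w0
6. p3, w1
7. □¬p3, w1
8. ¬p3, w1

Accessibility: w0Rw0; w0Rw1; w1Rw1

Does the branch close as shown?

Yes, closed

Both p3 and ¬p3 appear at w1.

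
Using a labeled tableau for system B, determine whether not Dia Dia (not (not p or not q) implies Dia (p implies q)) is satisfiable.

1. not Dia Dia (not (not p or not q) implies Dia (p implies q)), w0
2. not Dia (not (not p or not q) implies Dia (p implies q)), w0   [neg-Dia-rule on 1 via w0Rw0]
3. not (not (not p or not q) implies Dia (p implies q)), w0   [neg-Dia-rule on 2 via w0Rw0]
4. not (not p or not q), w0   [neg-implies-rule on 3]
5. not Dia (p implies q), w0   [neg-implies-rule on 3]
6. p, w0   [neg-or-rule on 4]
7. q, w0   [neg-or-rule on 4]
8. not (p implies q), w0   [neg-Dia-rule on 5 via w0Rw0]
9. not q, w0   [neg-implies-rule on 8]
Accessibility: w0Rw0
Branch closes: q and not q both at w0.
Every branch closes; the branch above is one of them.

Unsatisfiable (every branch closes)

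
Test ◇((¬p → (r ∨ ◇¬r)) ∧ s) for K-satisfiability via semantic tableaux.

1. ◇((¬p → (r ∨ ◇¬r)) ∧ s), 0
2. (¬p → (r ∨ ◇¬r)) ∧ s, 1   [◇-rule on 1: fresh world 1, 0R1]
3. ¬p → (r ∨ ◇¬r), 1   [∧-rule on 2]
4. s, 1   [∧-rule on 2]
5. r ∨ ◇¬r, 1   [→-rule on 3 (branches; this branch)]
6. ◇¬r, 1   [∨-rule on 5 (branches; this branch)]
7. ¬r, 2   [◇-rule on 6: fresh world 2, 1R2]
Accessibility: 0R1, 1R2

Satisfiable (open branch found)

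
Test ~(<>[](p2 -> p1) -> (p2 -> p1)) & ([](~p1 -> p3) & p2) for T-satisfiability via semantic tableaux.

1. ~(<>[](p2 -> p1) -> (p2 -> p1)) & ([](~p1 -> p3) & p2), 0
2. ~(<>[](p2 -> p1) -> (p2 -> p1)), 0
3. [](~p1 -> p3) & p2, 0
4. <>[](p2 -> p1), 0
5. ~(p2 -> p1), 0
6. [](~p1 -> p3), 0
7. p2, 0
8. ~p1, 0
9. ~p1 -> p3, 0
10. p3, 0
11. [](p2 -> p1), 1
12. ~p1 -> p3, 1
13. p2 -> p1, 1
14. p3, 1
15. p1, 1
Accessibility: 0R0, 0R1, 1R1

Satisfiable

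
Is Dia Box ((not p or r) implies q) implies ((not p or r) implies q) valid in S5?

Tableau for the negation not (Dia Box ((not p or r) implies q) implies ((not p or r) implies q)):
1. not (Dia Box ((not p or r) implies q) implies ((not p or r) implies q)), 0
2. Dia Box ((not p or r) implies q), 0   [neg-implies-rule on 1]
3. not ((not p or r) implies q), 0   [neg-implies-rule on 1]
4. not p or r, 0   [neg-implies-rule on 3]
5. not q, 0   [neg-implies-rule on 3]
6. r, 0   [or-rule on 4 (branches; this branch)]
7. Box ((not p or r) implies q), 1   [Dia-rule on 2: fresh world 1, 0R1]
8. (not p or r) implies q, 0   [Box-rule on 7 via 1R0]
9. (not p or r) implies q, 1   [Box-rule on 7 via 1R1]
10. not (not p or r), 0   [implies-rule on 8 (branches; this branch)]
11. p, 0   [neg-or-rule on 10]
12. not r, 0   [neg-or-rule on 10]
Accessibility: 0R0, 0R1, 1R0, 1R1
Branch closes: r and not r both at 0.
All branches of the negation close; one closing branch shown above.

Valid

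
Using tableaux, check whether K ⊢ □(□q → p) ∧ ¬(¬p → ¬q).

Not valid

Tableau for the negation ¬(□(□q → p) ∧ ¬(¬p → ¬q)):
1. ¬(□(□q → p) ∧ ¬(¬p → ¬q)), w0
2. ¬p → ¬q, w0   [¬∧-rule on 1 (branches; this branch)]
3. ¬q, w0   [→-rule on 2 (branches; this branch)]
The negation has an open branch (countermodel exists).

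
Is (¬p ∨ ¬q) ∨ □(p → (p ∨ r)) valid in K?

Tableau for the negation ¬((¬p ∨ ¬q) ∨ □(p → (p ∨ r))):
1. ¬((¬p ∨ ¬q) ∨ □(p → (p ∨ r))), u
2. ¬(¬p ∨ ¬q), u
3. ¬□(p → (p ∨ r)), u
4. p, u
5. q, u
6. ¬(p → (p ∨ r)), v
7. p, v
8. ¬(p ∨ r), v
9. ¬p, v
10. ¬r, v
Accessibility: uRv
Branch closes: p and ¬p both at v.
All branches of the negation close; one closing branch shown above.

Valid in K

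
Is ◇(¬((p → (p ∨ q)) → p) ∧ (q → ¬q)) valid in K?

Tableau for the negation ¬◇(¬((p → (p ∨ q)) → p) ∧ (q → ¬q)):
1. ¬◇(¬((p → (p ∨ q)) → p) ∧ (q → ¬q)), 0
The negation has an open branch (countermodel exists).

No, not valid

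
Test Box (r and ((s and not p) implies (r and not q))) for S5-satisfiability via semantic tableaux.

Yes, satisfiable

1. Box (r and ((s and not p) implies (r and not q))), 0
2. r and ((s and not p) implies (r and not q)), 0   [Box-rule on 1 via 0R0]
3. r, 0   [and-rule on 2]
4. (s and not p) implies (r and not q), 0   [and-rule on 2]
5. r and not q, 0   [implies-rule on 4 (branches; this branch)]
6. not q, 0   [and-rule on 5]
Accessibility: 0R0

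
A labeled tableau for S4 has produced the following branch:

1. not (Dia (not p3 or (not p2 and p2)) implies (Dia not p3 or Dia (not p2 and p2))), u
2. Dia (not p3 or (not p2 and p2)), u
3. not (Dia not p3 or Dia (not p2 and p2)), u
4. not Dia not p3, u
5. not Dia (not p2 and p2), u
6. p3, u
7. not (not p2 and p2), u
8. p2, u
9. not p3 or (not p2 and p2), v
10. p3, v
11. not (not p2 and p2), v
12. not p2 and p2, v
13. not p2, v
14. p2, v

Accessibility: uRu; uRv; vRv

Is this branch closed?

Both p2 and not p2 appear at v.

Yes, closed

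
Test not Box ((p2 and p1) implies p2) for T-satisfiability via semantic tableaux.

1. not Box ((p2 and p1) implies p2), w0
2. not ((p2 and p1) implies p2), w1   [neg-Box-rule on 1: fresh world w1, w0Rw1]
3. p2 and p1, w1   [neg-implies-rule on 2]
4. not p2, w1   [neg-implies-rule on 2]
5. p2, w1   [and-rule on 3]
6. p1, w1   [and-rule on 3]
Accessibility: w0Rw0, w0Rw1, w1Rw1
Branch closes: p2 and not p2 both at w1.
All branches of the tableau close; one closing branch shown above.

Unsatisfiable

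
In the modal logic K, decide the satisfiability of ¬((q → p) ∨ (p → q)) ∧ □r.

1. ¬((q → p) ∨ (p → q)) ∧ □r, u
2. ¬((q → p) ∨ (p → q)), u
3. □r, u
4. ¬(q → p), u
5. ¬(p → q), u
6. q, u
7. ¬p, u
8. p, u
9. ¬q, u
Branch closes: p and ¬p both at u.
(One branch shown.) All branches close.

Unsatisfiable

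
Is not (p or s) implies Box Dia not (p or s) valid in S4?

No, not valid

Tableau for the negation not (not (p or s) implies Box Dia not (p or s)):
1. not (not (p or s) implies Box Dia not (p or s)), w0
2. not (p or s), w0
3. not Box Dia not (p or s), w0
4. not p, w0
5. not s, w0
6. not Dia not (p or s), w1
7. p or s, w1
8. s, w1
Accessibility: w0Rw0, w0Rw1, w1Rw1
The negation has an open branch (countermodel exists).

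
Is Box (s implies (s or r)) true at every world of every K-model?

Valid in K

Tableau for the negation not Box (s implies (s or r)):
1. not Box (s implies (s or r)), u
2. not (s implies (s or r)), v
3. s, v
4. not (s or r), v
5. not s, v
6. not r, v
Accessibility: uRv
Branch closes: s and not s both at v.
All branches of the negation close; one closing branch shown above.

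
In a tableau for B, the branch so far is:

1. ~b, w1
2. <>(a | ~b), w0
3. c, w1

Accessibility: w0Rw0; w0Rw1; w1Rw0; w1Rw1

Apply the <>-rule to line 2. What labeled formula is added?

a fresh world w2 with w0Rw2, and a | ~b at w2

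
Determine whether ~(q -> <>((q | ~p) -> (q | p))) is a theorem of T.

No, not valid

Tableau for the negation q -> <>((q | ~p) -> (q | p)):
1. q -> <>((q | ~p) -> (q | p)), w0
2. <>((q | ~p) -> (q | p)), w0   [->-rule on 1 (branches; this branch)]
3. (q | ~p) -> (q | p), w1   [<>-rule on 2: fresh world w1, w0Rw1]
4. q | p, w1   [->-rule on 3 (branches; this branch)]
5. p, w1   [|-rule on 4 (branches; this branch)]
Accessibility: w0Rw0, w0Rw1, w1Rw1
The negation has an open branch (countermodel exists).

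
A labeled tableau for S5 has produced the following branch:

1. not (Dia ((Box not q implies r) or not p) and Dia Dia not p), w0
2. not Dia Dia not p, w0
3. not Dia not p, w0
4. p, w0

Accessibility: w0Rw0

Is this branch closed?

No world carries both an atom and its negation.

Not closed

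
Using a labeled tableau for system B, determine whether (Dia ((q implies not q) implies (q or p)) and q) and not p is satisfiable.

1. (Dia ((q implies not q) implies (q or p)) and q) and not p, u
2. Dia ((q implies not q) implies (q or p)) and q, u   [and-rule on 1]
3. not p, u   [and-rule on 1]
4. Dia ((q implies not q) implies (q or p)), u   [and-rule on 2]
5. q, u   [and-rule on 2]
6. (q implies not q) implies (q or p), v   [Dia-rule on 4: fresh world v, uRv]
7. q or p, v   [implies-rule on 6 (branches; this branch)]
8. p, v   [or-rule on 7 (branches; this branch)]
Accessibility: uRu, uRv, vRu, vRv

Satisfiable (open branch found)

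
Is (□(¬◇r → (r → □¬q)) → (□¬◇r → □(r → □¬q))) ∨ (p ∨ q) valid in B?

Valid in B

Tableau for the negation ¬((□(¬◇r → (r → □¬q)) → (□¬◇r → □(r → □¬q))) ∨ (p ∨ q)):
1. ¬((□(¬◇r → (r → □¬q)) → (□¬◇r → □(r → □¬q))) ∨ (p ∨ q)), w0
2. ¬(□(¬◇r → (r → □¬q)) → (□¬◇r → □(r → □¬q))), w0
3. ¬(p ∨ q), w0
4. □(¬◇r → (r → □¬q)), w0
5. ¬(□¬◇r → □(r → □¬q)), w0
6. ¬p, w0
7. ¬q, w0
8. □¬◇r, w0
9. ¬□(r → □¬q), w0
10. ¬◇r → (r → □¬q), w0
11. ¬◇r, w0
12. ¬r, w0
13. r → □¬q, w0
14. □¬q, w0
15. ¬(r → □¬q), w1
16. r, w1
17. ¬□¬q, w1
18. ¬◇r → (r → □¬q), w1
19. ¬◇r, w1
20. ¬r, w1
Accessibility: w0Rw0, w0Rw1, w1Rw0, w1Rw1
Branch closes: r and ¬r both at w1.
All branches of the negation close; one closing branch shown above.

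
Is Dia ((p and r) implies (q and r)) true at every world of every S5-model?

Not valid

Tableau for the negation not Dia ((p and r) implies (q and r)):
1. not Dia ((p and r) implies (q and r)), 0
2. not ((p and r) implies (q and r)), 0
3. p and r, 0
4. not (q and r), 0
5. p, 0
6. r, 0
7. not q, 0
Accessibility: 0R0
The negation has an open branch (countermodel exists).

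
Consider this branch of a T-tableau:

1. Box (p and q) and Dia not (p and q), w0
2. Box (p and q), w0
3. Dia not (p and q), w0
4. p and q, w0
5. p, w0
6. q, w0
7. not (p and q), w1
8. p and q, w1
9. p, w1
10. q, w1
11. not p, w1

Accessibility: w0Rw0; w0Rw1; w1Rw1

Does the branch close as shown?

Closed

Both p and not p appear at w1.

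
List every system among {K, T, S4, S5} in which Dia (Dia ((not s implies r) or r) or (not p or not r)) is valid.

T-tableau for the negation not Dia (Dia ((not s implies r) or r) or (not p or not r)):
1. not Dia (Dia ((not s implies r) or r) or (not p or not r)), w0
2. not (Dia ((not s implies r) or r) or (not p or not r)), w0
3. not Dia ((not s implies r) or r), w0
4. not (not p or not r), w0
5. p, w0
6. r, w0
7. not ((not s implies r) or r), w0
8. not (not s implies r), w0
9. not r, w0
Accessibility: w0Rw0
Branch closes: r and not r both at w0.
Every branch closes (one shown): valid in T, hence also in S4, S5 (every theorem of T is a theorem of S4 and S5).
K-tableau for the negation not Dia (Dia ((not s implies r) or r) or (not p or not r)):
1. not Dia (Dia ((not s implies r) or r) or (not p or not r)), w0
Complete open branch: countermodel on a K-frame, so not valid in K.

T, S4, S5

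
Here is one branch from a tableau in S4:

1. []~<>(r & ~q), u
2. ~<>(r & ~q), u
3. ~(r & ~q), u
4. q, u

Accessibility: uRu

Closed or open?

No, open

No atom appears with both signs at the same world.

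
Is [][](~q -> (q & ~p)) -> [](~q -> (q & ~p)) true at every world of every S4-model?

Yes, valid

Tableau for the negation ~([][](~q -> (q & ~p)) -> [](~q -> (q & ~p))):
1. ~([][](~q -> (q & ~p)) -> [](~q -> (q & ~p))), 0
2. [][](~q -> (q & ~p)), 0   [~->-rule on 1]
3. ~[](~q -> (q & ~p)), 0   [~->-rule on 1]
4. [](~q -> (q & ~p)), 0   [[]-rule on 2 via 0R0]
5. ~q -> (q & ~p), 0   [[]-rule on 4 via 0R0]
6. q & ~p, 0   [->-rule on 5 (branches; this branch)]
7. q, 0   [&-rule on 6]
8. ~p, 0   [&-rule on 6]
9. ~(~q -> (q & ~p)), 1   [~[]-rule on 3: fresh world 1, 0R1]
10. ~q, 1   [~->-rule on 9]
11. ~(q & ~p), 1   [~->-rule on 9]
12. [](~q -> (q & ~p)), 1   [[]-rule on 2 via 0R1]
13. ~q -> (q & ~p), 1   [[]-rule on 4 via 0R1]
14. p, 1   [~&-rule on 11 (branches; this branch)]
15. q & ~p, 1   [->-rule on 13 (branches; this branch)]
16. q, 1   [&-rule on 15]
17. ~p, 1   [&-rule on 15]
Accessibility: 0R0, 0R1, 1R1
Branch closes: q and ~q both at 1.
All branches of the negation close; one closing branch shown above.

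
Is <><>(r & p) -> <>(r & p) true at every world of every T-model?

Tableau for the negation ~(<><>(r & p) -> <>(r & p)):
1. ~(<><>(r & p) -> <>(r & p)), u
2. <><>(r & p), u
3. ~<>(r & p), u
4. ~(r & p), u
5. ~p, u
6. <>(r & p), v
7. ~(r & p), v
8. ~p, v
9. r & p, w
10. r, w
11. p, w
Accessibility: uRu, uRv, vRv, vRw, wRw
The negation has an open branch (countermodel exists).

No, not valid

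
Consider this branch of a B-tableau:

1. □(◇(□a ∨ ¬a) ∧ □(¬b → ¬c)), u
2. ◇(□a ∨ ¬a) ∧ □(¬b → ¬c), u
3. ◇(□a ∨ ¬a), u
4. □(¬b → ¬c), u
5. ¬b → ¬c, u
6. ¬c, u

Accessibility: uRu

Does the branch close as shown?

Open

No atom appears with both signs at the same world.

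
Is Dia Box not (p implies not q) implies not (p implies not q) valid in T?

Invalid (countermodel exists)

Tableau for the negation not (Dia Box not (p implies not q) implies not (p implies not q)):
1. not (Dia Box not (p implies not q) implies not (p implies not q)), w0
2. Dia Box not (p implies not q), w0   [neg-implies-rule on 1]
3. p implies not q, w0   [neg-implies-rule on 1]
4. not q, w0   [implies-rule on 3 (branches; this branch)]
5. Box not (p implies not q), w1   [Dia-rule on 2: fresh world w1, w0Rw1]
6. not (p implies not q), w1   [Box-rule on 5 via w1Rw1]
7. p, w1   [neg-implies-rule on 6]
8. q, w1   [neg-implies-rule on 6]
Accessibility: w0Rw0, w0Rw1, w1Rw1
The negation has an open branch (countermodel exists).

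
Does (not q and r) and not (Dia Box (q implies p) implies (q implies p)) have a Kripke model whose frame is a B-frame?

Unsatisfiable (every branch closes)

1. (not q and r) and not (Dia Box (q implies p) implies (q implies p)), u
2. not q and r, u
3. not (Dia Box (q implies p) implies (q implies p)), u
4. not q, u
5. r, u
6. Dia Box (q implies p), u
7. not (q implies p), u
8. q, u
9. not p, u
Accessibility: uRu
Branch closes: q and not q both at u.
(One branch shown.) All branches close.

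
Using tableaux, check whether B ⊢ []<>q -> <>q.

Tableau for the negation ~([]<>q -> <>q):
1. ~([]<>q -> <>q), u
2. []<>q, u   [~->-rule on 1]
3. ~<>q, u   [~->-rule on 1]
4. <>q, u   [[]-rule on 2 via uRu]
5. ~q, u   [~<>-rule on 3 via uRu]
6. q, v   [<>-rule on 4: fresh world v, uRv]
7. <>q, v   [[]-rule on 2 via uRv]
8. ~q, v   [~<>-rule on 3 via uRv]
Accessibility: uRu, uRv, vRu, vRv
Branch closes: q and ~q both at v.
All branches of the negation close; one closing branch shown above.

Yes, valid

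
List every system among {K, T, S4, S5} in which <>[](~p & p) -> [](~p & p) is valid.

T, S4, S5

K-tableau for the negation ~(<>[](~p & p) -> [](~p & p)):
1. ~(<>[](~p & p) -> [](~p & p)), w0
2. <>[](~p & p), w0
3. ~[](~p & p), w0
4. [](~p & p), w1
5. ~(~p & p), w2
6. ~p, w2
Accessibility: w0Rw1, w0Rw2
Complete open branch: countermodel on a K-frame, so not valid in K.
T-tableau for the negation ~(<>[](~p & p) -> [](~p & p)):
1. ~(<>[](~p & p) -> [](~p & p)), w0
2. <>[](~p & p), w0
3. ~[](~p & p), w0
4. [](~p & p), w1
5. ~p & p, w1
6. ~p, w1
7. p, w1
Accessibility: w0Rw0, w0Rw1, w1Rw1
Branch closes: p and ~p both at w1.
Every branch closes (one shown): valid in T, hence also in S4, S5 (every theorem of T is a theorem of S4 and S5).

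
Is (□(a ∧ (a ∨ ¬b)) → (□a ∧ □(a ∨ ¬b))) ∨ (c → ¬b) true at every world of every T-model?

Valid

Tableau for the negation ¬((□(a ∧ (a ∨ ¬b)) → (□a ∧ □(a ∨ ¬b))) ∨ (c → ¬b)):
1. ¬((□(a ∧ (a ∨ ¬b)) → (□a ∧ □(a ∨ ¬b))) ∨ (c → ¬b)), u
2. ¬(□(a ∧ (a ∨ ¬b)) → (□a ∧ □(a ∨ ¬b))), u
3. ¬(c → ¬b), u
4. □(a ∧ (a ∨ ¬b)), u
5. ¬(□a ∧ □(a ∨ ¬b)), u
6. c, u
7. b, u
8. a ∧ (a ∨ ¬b), u
9. a, u
10. a ∨ ¬b, u
11. ¬□(a ∨ ¬b), u
12. ¬(a ∨ ¬b), v
13. ¬a, v
14. b, v
15. a ∧ (a ∨ ¬b), v
16. a, v
17. a ∨ ¬b, v
Accessibility: uRu, uRv, vRv
Branch closes: a and ¬a both at v.
Every branch of the negation's tableau closes; the branch above is one of them.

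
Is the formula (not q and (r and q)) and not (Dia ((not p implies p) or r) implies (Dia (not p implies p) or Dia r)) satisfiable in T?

1. (not q and (r and q)) and not (Dia ((not p implies p) or r) implies (Dia (not p implies p) or Dia r)), 0
2. not q and (r and q), 0   [and-rule on 1]
3. not (Dia ((not p implies p) or r) implies (Dia (not p implies p) or Dia r)), 0   [and-rule on 1]
4. not q, 0   [and-rule on 2]
5. r and q, 0   [and-rule on 2]
6. Dia ((not p implies p) or r), 0   [neg-implies-rule on 3]
7. not (Dia (not p implies p) or Dia r), 0   [neg-implies-rule on 3]
8. r, 0   [and-rule on 5]
9. q, 0   [and-rule on 5]
Accessibility: 0R0
Branch closes: q and not q both at 0.
Every branch closes; the branch above is one of them.

Unsatisfiable (every branch closes)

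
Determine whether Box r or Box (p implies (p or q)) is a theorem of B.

Tableau for the negation not (Box r or Box (p implies (p or q))):
1. not (Box r or Box (p implies (p or q))), 0
2. not Box r, 0   [neg-or-rule on 1]
3. not Box (p implies (p or q)), 0   [neg-or-rule on 1]
4. not r, 1   [neg-Box-rule on 2: fresh world 1, 0R1]
5. not (p implies (p or q)), 2   [neg-Box-rule on 3: fresh world 2, 0R2]
6. p, 2   [neg-implies-rule on 5]
7. not (p or q), 2   [neg-implies-rule on 5]
8. not p, 2   [neg-or-rule on 7]
9. not q, 2   [neg-or-rule on 7]
Accessibility: 0R0, 0R1, 0R2, 1R0, 1R1, 2R0, 2R2
Branch closes: p and not p both at 2.
Every branch of the negation's tableau closes; the branch above is one of them.

Valid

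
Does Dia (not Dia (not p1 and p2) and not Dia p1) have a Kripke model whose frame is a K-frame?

1. Dia (not Dia (not p1 and p2) and not Dia p1), u
2. not Dia (not p1 and p2) and not Dia p1, v
3. not Dia (not p1 and p2), v
4. not Dia p1, v
Accessibility: uRv

Satisfiable (open branch found)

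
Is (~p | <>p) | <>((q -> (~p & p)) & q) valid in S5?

Tableau for the negation ~((~p | <>p) | <>((q -> (~p & p)) & q)):
1. ~((~p | <>p) | <>((q -> (~p & p)) & q)), 0
2. ~(~p | <>p), 0
3. ~<>((q -> (~p & p)) & q), 0
4. p, 0
5. ~<>p, 0
6. ~((q -> (~p & p)) & q), 0
7. ~p, 0
Accessibility: 0R0
Branch closes: p and ~p both at 0.
Every branch of the negation's tableau closes; the branch above is one of them.

Valid in S5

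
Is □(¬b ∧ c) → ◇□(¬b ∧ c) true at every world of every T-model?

Yes, valid

Tableau for the negation ¬(□(¬b ∧ c) → ◇□(¬b ∧ c)):
1. ¬(□(¬b ∧ c) → ◇□(¬b ∧ c)), u
2. □(¬b ∧ c), u   [¬→-rule on 1]
3. ¬◇□(¬b ∧ c), u   [¬→-rule on 1]
4. ¬b ∧ c, u   [□-rule on 2 via uRu]
5. ¬b, u   [∧-rule on 4]
6. c, u   [∧-rule on 4]
7. ¬□(¬b ∧ c), u   [¬◇-rule on 3 via uRu]
8. ¬(¬b ∧ c), v   [¬□-rule on 7: fresh world v, uRv]
9. ¬b ∧ c, v   [□-rule on 2 via uRv]
10. ¬b, v   [∧-rule on 9]
11. c, v   [∧-rule on 9]
12. ¬□(¬b ∧ c), v   [¬◇-rule on 3 via uRv]
13. ¬c, v   [¬∧-rule on 8 (branches; this branch)]
Accessibility: uRu, uRv, vRv
Branch closes: c and ¬c both at v.
All branches of the negation close; one closing branch shown above.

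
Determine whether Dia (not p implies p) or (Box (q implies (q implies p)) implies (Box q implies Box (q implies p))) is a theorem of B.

Tableau for the negation not (Dia (not p implies p) or (Box (q implies (q implies p)) implies (Box q implies Box (q implies p)))):
1. not (Dia (not p implies p) or (Box (q implies (q implies p)) implies (Box q implies Box (q implies p)))), u
2. not Dia (not p implies p), u   [neg-or-rule on 1]
3. not (Box (q implies (q implies p)) implies (Box q implies Box (q implies p))), u   [neg-or-rule on 1]
4. Box (q implies (q implies p)), u   [neg-implies-rule on 3]
5. not (Box q implies Box (q implies p)), u   [neg-implies-rule on 3]
6. Box q, u   [neg-implies-rule on 5]
7. not Box (q implies p), u   [neg-implies-rule on 5]
8. not (not p implies p), u   [neg-Dia-rule on 2 via uRu]
9. not p, u   [neg-implies-rule on 8]
10. q implies (q implies p), u   [Box-rule on 4 via uRu]
11. q, u   [Box-rule on 6 via uRu]
12. q implies p, u   [implies-rule on 10 (branches; this branch)]
13. p, u   [implies-rule on 12 (branches; this branch)]
Accessibility: uRu
Branch closes: p and not p both at u.
All branches of the negation close; one closing branch shown above.

Valid in B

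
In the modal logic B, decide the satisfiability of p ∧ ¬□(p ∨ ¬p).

Unsatisfiable (every branch closes)

1. p ∧ ¬□(p ∨ ¬p), u
2. p, u
3. ¬□(p ∨ ¬p), u
4. ¬(p ∨ ¬p), v
5. ¬p, v
6. p, v
Accessibility: uRu, uRv, vRu, vRv
Branch closes: p and ¬p both at v.
Every branch closes; the branch above is one of them.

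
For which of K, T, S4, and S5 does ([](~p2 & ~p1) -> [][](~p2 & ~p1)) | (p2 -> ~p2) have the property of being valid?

T-tableau for the negation ~(([](~p2 & ~p1) -> [][](~p2 & ~p1)) | (p2 -> ~p2)):
1. ~(([](~p2 & ~p1) -> [][](~p2 & ~p1)) | (p2 -> ~p2)), u
2. ~([](~p2 & ~p1) -> [][](~p2 & ~p1)), u
3. ~(p2 -> ~p2), u
4. [](~p2 & ~p1), u
5. ~[][](~p2 & ~p1), u
6. p2, u
7. ~p2 & ~p1, u
8. ~p2, u
9. ~p1, u
Accessibility: uRu
Branch closes: p2 and ~p2 both at u.
Every branch closes (one shown): valid in T, hence also in S4, S5 (every theorem of T is a theorem of S4 and S5).
K-tableau for the negation ~(([](~p2 & ~p1) -> [][](~p2 & ~p1)) | (p2 -> ~p2)):
1. ~(([](~p2 & ~p1) -> [][](~p2 & ~p1)) | (p2 -> ~p2)), u
2. ~([](~p2 & ~p1) -> [][](~p2 & ~p1)), u
3. ~(p2 -> ~p2), u
4. [](~p2 & ~p1), u
5. ~[][](~p2 & ~p1), u
6. p2, u
7. ~[](~p2 & ~p1), v
8. ~p2 & ~p1, v
9. ~p2, v
10. ~p1, v
11. ~(~p2 & ~p1), w
12. p1, w
Accessibility: uRv, vRw
Complete open branch: countermodel on a K-frame, so not valid in K.

T, S4, S5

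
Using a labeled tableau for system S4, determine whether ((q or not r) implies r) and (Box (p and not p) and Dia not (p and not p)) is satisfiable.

1. ((q or not r) implies r) and (Box (p and not p) and Dia not (p and not p)), w0
2. (q or not r) implies r, w0
3. Box (p and not p) and Dia not (p and not p), w0
4. Box (p and not p), w0
5. Dia not (p and not p), w0
6. p and not p, w0
7. p, w0
8. not p, w0
Accessibility: w0Rw0
Branch closes: p and not p both at w0.
All branches of the tableau close; one closing branch shown above.

Unsatisfiable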